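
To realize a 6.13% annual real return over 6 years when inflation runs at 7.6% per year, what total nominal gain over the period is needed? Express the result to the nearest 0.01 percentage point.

121.77%

Required annual nominal rate: (1+6.13%)(1+7.6%) − 1 = 14.19588%.
Cumulative over 6 years: (1 + 0.1419588)^6 − 1 ≈ 1.21770.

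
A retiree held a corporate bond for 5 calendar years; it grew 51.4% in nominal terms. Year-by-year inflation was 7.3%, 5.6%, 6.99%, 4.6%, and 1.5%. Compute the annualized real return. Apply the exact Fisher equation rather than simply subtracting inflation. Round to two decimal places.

Cumulative inflation factor: 1.073 × 1.056 × 1.0699 × 1.046 × 1.015 ≈ 1.28708.
Nominal growth factor: 1.51400. Real growth factor = 1.51400 / 1.28708 ≈ 1.17631.
Annualized: 1.17631^(1/5) − 1 ≈ 0.03301.

3.30%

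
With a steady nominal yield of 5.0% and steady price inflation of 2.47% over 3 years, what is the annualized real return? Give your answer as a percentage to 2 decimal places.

With constant rates the annual real return is the same each year: (1+5.0%)/(1+2.47%) − 1 = 0.02469.

2.47%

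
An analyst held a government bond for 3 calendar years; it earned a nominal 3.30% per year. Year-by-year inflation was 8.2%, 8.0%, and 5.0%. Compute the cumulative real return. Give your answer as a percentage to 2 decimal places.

Cumulative inflation factor: 1.082 × 1.080 × 1.050 ≈ 1.22699.
Nominal growth factor: 1.10230. Real growth factor = 1.10230 / 1.22699 ≈ 0.89838.
Total real return ≈ -10.1619%.

-10.16%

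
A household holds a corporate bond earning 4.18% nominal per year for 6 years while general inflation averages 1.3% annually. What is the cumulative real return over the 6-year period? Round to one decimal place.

18.3%

The annual real rate is (1+4.18%)/(1+1.3%) − 1 = 2.8430%.
Compounded over 6 years: (1 + 0.028430)^6 − 1 ≈ 0.18318.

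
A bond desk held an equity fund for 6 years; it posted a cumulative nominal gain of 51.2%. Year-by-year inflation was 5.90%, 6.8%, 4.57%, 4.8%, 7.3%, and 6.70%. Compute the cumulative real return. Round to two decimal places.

Cumulative inflation factor: 1.0590 × 1.068 × 1.0457 × 1.048 × 1.073 × 1.0670 ≈ 1.41906.
Nominal growth factor: 1.51200. Real growth factor = 1.51200 / 1.41906 ≈ 1.06550.
Total real return ≈ 6.5497%.

6.55%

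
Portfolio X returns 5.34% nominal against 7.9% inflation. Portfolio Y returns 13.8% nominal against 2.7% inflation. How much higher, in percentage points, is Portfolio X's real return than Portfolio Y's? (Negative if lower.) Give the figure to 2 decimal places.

Portfolio X real return: 1.0534/1.079 − 1 = -2.373%.
Portfolio Y real return: 1.138/1.027 − 1 = 10.808%.
Difference: -2.373 − 10.808 = -13.181 pp.

-13.18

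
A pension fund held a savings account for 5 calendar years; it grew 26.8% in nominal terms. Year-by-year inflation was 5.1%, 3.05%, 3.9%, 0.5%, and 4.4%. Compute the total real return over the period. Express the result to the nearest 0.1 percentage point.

Cumulative inflation factor: 1.051 × 1.0305 × 1.039 × 1.005 × 1.044 ≈ 1.18068.
Nominal growth factor: 1.26800. Real growth factor = 1.26800 / 1.18068 ≈ 1.07396.
Total real return ≈ 7.3956%.

7.4%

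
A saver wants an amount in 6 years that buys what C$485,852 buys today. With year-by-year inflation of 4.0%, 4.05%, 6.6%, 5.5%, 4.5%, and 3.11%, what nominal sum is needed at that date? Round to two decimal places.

C$637,097.88

Cumulative price-level factor: 1.040 × 1.0405 × 1.066 × 1.055 × 1.045 × 1.0311 ≈ 1.3113003148.
The nominal amount required is C$485,852 scaled up by that factor.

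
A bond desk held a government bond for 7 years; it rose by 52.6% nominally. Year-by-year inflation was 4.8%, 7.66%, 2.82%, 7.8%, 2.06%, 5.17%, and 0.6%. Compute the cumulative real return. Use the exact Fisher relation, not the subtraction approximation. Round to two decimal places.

13.00%

Cumulative inflation factor: 1.048 × 1.0766 × 1.0282 × 1.078 × 1.0206 × 1.0517 × 1.006 ≈ 1.35038.
Nominal growth factor: 1.52600. Real growth factor = 1.52600 / 1.35038 ≈ 1.13005.
Total real return ≈ 13.0049%.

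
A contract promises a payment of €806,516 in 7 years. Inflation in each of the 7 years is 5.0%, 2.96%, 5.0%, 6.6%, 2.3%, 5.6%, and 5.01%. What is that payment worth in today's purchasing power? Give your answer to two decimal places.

€587,541.35

Price-level factor over 7 years: 1.050 × 1.0296 × 1.050 × 1.066 × 1.023 × 1.056 × 1.0501 ≈ 1.3726965656.
Purchasing power today: €806,516 divided by that factor.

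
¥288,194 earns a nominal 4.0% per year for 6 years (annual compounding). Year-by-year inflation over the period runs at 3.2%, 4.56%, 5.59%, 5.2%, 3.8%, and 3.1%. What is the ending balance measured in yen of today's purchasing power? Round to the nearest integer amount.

Nominal value at maturity: ¥288,194 × (1 + 4.0%)^6 ≈ ¥364,657.
Price-level factor over 6 years: 1.032 × 1.0456 × 1.0559 × 1.052 × 1.038 × 1.031 ≈ 1.2827434932.
Dividing the nominal maturity value by the price-level factor gives the value in today's money.

¥284,279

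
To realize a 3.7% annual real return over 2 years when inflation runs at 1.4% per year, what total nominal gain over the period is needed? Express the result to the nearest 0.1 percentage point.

Required annual nominal rate: (1+3.7%)(1+1.4%) − 1 = 5.1518%.
Cumulative over 2 years: (1 + 0.051518)^2 − 1 ≈ 0.10569.

10.6%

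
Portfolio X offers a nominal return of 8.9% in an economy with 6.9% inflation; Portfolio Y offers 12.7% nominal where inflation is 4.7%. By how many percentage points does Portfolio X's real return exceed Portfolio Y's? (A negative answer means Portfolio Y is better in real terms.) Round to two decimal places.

Portfolio X real return: 1.089/1.069 − 1 = 1.871%.
Portfolio Y real return: 1.127/1.047 − 1 = 7.641%.
Difference: 1.871 − 7.641 = -5.770 pp.

-5.77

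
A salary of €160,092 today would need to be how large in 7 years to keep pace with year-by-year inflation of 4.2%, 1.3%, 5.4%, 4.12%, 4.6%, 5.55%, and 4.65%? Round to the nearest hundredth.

€214,264.75

Cumulative price-level factor: 1.042 × 1.013 × 1.054 × 1.0412 × 1.046 × 1.0555 × 1.0465 ≈ 1.3383850890.
Multiplying €160,092 by the price-level factor gives the future nominal sum.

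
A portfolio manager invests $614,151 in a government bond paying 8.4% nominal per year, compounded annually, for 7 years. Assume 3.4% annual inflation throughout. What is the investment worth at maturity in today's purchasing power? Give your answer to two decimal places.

Nominal value at maturity: $614,151 × (1 + 8.4%)^7 ≈ $1,080,140.22.
Price-level factor over 7 years: (1 + 3.4%)^7 ≈ 1.2636993768.
The maturity value deflated by that factor is the answer in today's purchasing power.

$854,744.60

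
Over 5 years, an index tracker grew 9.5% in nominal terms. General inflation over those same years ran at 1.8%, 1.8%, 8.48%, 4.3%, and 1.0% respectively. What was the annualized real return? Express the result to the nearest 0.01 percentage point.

-1.56%

Cumulative inflation factor: 1.018 × 1.018 × 1.0848 × 1.043 × 1.010 ≈ 1.18427.
Nominal growth factor: 1.09500. Real growth factor = 1.09500 / 1.18427 ≈ 0.92462.
Annualized: 0.92462^(1/5) − 1 ≈ -0.01555.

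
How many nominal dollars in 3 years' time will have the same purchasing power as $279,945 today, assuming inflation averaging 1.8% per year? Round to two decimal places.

Cumulative price-level factor: (1+1.8%)^3 = 1.054977832.
Multiplying $279,945 by the price-level factor gives the future nominal sum.

$295,335.77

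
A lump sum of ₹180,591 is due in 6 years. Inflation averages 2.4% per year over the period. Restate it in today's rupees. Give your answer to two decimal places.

₹156,637.72

Price-level factor over 6 years: (1 + 2.4%)^6 ≈ 1.1529215046.
Purchasing power today: ₹180,591 divided by that factor.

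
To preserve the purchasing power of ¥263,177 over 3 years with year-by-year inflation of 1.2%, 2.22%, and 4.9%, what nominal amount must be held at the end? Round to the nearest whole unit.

Cumulative price-level factor: 1.012 × 1.0222 × 1.049 = 1.0851552536.
Multiplying ¥263,177 by the price-level factor gives the future nominal sum.

¥285,588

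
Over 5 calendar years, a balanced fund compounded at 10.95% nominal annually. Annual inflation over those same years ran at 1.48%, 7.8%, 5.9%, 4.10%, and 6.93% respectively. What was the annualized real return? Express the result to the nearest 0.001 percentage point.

5.448%

Cumulative inflation factor: 1.0148 × 1.078 × 1.059 × 1.0410 × 1.0693 ≈ 1.28957.
Nominal growth factor: 1.68127. Real growth factor = 1.68127 / 1.28957 ≈ 1.30374.
Annualized: 1.30374^(1/5) − 1 ≈ 0.05448.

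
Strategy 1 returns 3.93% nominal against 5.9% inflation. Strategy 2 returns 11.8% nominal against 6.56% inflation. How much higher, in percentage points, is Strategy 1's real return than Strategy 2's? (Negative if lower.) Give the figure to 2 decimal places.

Strategy 1 real return: 1.0393/1.059 − 1 = -1.860%.
Strategy 2 real return: 1.118/1.0656 − 1 = 4.917%.
Difference: -1.860 − 4.917 = -6.777 pp.

-6.78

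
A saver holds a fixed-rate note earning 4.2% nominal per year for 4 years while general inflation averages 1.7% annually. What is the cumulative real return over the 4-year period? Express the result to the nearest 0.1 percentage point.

10.2%

The annual real rate is (1+4.2%)/(1+1.7%) − 1 = 2.4582%.
Compounded over 4 years: (1 + 0.024582)^4 − 1 ≈ 0.10201.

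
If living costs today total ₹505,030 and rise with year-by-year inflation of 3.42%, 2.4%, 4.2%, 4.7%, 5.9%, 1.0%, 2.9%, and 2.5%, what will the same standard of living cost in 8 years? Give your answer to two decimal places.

₹658,252.69

Cumulative price-level factor: 1.0342 × 1.024 × 1.042 × 1.047 × 1.059 × 1.010 × 1.029 × 1.025 ≈ 1.3033932416.
Multiplying ₹505,030 by the price-level factor gives the future nominal sum.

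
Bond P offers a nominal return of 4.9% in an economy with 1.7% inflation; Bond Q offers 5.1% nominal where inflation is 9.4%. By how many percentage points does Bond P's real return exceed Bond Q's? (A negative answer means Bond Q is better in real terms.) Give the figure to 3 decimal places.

Bond P real return: 1.049/1.017 − 1 = 3.1465%.
Bond Q real return: 1.051/1.094 − 1 = -3.9305%.
Difference: 3.1465 − (-3.9305) = 7.0770 pp.

7.077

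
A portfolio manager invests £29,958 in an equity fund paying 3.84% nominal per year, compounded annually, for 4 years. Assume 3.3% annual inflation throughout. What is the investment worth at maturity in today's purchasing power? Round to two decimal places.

£30,589.35

Nominal value at maturity: £29,958 × (1 + 3.84%)^4 ≈ £34,831.45.
Price-level factor over 4 years: (1 + 3.3%)^4 ≈ 1.1386789339.
The maturity value deflated by that factor is the answer in today's purchasing power.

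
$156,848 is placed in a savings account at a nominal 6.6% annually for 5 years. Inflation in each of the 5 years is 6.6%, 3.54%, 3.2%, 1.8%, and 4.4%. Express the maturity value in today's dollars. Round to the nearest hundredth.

Nominal value at maturity: $156,848 × (1 + 6.6%)^5 ≈ $215,906.15.
Price-level factor over 5 years: 1.066 × 1.0354 × 1.032 × 1.018 × 1.044 ≈ 1.2105795669.
Dividing the nominal maturity value by the price-level factor gives the value in today's money.

$178,349.41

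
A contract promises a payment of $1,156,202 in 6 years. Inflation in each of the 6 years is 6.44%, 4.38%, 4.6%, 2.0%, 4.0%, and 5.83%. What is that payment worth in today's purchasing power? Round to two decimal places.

Price-level factor over 6 years: 1.0644 × 1.0438 × 1.046 × 1.020 × 1.040 × 1.0583 ≈ 1.3046564032.
Purchasing power today: $1,156,202 divided by that factor.

$886,211.88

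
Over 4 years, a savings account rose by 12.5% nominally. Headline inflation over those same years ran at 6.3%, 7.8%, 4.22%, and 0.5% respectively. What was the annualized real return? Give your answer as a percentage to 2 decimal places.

-1.61%

Cumulative inflation factor: 1.063 × 1.078 × 1.0422 × 1.005 ≈ 1.20024.
Nominal growth factor: 1.12500. Real growth factor = 1.12500 / 1.20024 ≈ 0.93731.
Annualized: 0.93731^(1/4) − 1 ≈ -0.01605.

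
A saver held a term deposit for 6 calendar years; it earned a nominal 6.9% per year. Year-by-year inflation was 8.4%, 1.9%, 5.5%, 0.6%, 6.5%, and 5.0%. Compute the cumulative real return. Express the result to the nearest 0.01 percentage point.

Cumulative inflation factor: 1.084 × 1.019 × 1.055 × 1.006 × 1.065 × 1.050 ≈ 1.31097.
Nominal growth factor: 1.49233. Real growth factor = 1.49233 / 1.31097 ≈ 1.13834.
Total real return ≈ 13.8344%.

13.83%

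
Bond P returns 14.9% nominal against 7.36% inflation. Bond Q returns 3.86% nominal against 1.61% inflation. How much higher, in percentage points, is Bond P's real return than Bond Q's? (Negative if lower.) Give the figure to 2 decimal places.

Bond P real return: 1.149/1.0736 − 1 = 7.023%.
Bond Q real return: 1.0386/1.0161 − 1 = 2.214%.
Difference: 7.023 − 2.214 = 4.809 pp.

4.81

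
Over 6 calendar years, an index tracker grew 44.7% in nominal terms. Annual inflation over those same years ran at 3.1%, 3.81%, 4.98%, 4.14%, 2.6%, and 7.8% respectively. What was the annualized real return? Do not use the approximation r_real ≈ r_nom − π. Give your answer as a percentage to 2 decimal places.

Cumulative inflation factor: 1.031 × 1.0381 × 1.0498 × 1.0414 × 1.026 × 1.078 ≈ 1.29416.
Nominal growth factor: 1.44700. Real growth factor = 1.44700 / 1.29416 ≈ 1.11810.
Annualized: 1.11810^(1/6) − 1 ≈ 0.01878.

1.88%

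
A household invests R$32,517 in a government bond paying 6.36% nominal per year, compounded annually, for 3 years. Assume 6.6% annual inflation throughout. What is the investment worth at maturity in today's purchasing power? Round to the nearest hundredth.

R$32,297.87

Nominal value at maturity: R$32,517 × (1 + 6.36%)^3 ≈ R$39,124.20.
Price-level factor over 3 years: (1 + 6.6%)^3 = 1.211355496.
Dividing the nominal maturity value by the price-level factor gives the value in today's money.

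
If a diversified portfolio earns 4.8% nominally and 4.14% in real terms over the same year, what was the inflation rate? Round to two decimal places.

0.63%

From (1+r_nom) = (1+r_real)(1+π), we get 1+π = (1 + 4.8%)/(1 + 4.14%) = 1.048/1.0414 ≈ 1.00634.
So π ≈ 0.6338%.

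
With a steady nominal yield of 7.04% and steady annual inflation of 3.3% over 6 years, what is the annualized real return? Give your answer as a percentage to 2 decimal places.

3.62%

With constant rates the annual real return is the same each year: (1+7.04%)/(1+3.3%) − 1 = 0.03621.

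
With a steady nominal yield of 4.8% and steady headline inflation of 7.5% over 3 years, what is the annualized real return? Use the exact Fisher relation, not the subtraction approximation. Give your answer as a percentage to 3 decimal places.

With constant rates the annual real return is the same each year: (1+4.8%)/(1+7.5%) − 1 = -0.02512.

-2.512%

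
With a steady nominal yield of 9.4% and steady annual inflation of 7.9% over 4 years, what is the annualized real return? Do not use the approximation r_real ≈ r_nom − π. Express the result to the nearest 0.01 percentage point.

With constant rates the annual real return is the same each year: (1+9.4%)/(1+7.9%) − 1 = 0.01390.

1.39%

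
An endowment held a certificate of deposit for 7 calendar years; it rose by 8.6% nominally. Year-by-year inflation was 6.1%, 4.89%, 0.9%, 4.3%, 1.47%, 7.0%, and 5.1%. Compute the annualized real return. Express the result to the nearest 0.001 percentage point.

-2.921%

Cumulative inflation factor: 1.061 × 1.0489 × 1.009 × 1.043 × 1.0147 × 1.070 × 1.051 ≈ 1.33644.
Nominal growth factor: 1.08600. Real growth factor = 1.08600 / 1.33644 ≈ 0.81261.
Annualized: 0.81261^(1/7) − 1 ≈ -0.02921.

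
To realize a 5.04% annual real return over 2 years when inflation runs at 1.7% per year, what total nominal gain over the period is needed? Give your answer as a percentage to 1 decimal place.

14.1%

Required annual nominal rate: (1+5.04%)(1+1.7%) − 1 = 6.82568%.
Cumulative over 2 years: (1 + 0.0682568)^2 − 1 ≈ 0.14117.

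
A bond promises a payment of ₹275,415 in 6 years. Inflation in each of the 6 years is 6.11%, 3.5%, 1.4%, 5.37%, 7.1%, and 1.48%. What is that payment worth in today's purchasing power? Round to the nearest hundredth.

₹215,956.39

Price-level factor over 6 years: 1.0611 × 1.035 × 1.014 × 1.0537 × 1.071 × 1.0148 ≈ 1.2753269251.
Purchasing power today: ₹275,415 divided by that factor.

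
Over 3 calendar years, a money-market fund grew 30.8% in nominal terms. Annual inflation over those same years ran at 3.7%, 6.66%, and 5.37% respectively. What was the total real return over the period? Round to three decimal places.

12.230%

Cumulative inflation factor: 1.037 × 1.0666 × 1.0537 ≈ 1.16546.
Nominal growth factor: 1.30800. Real growth factor = 1.30800 / 1.16546 ≈ 1.12230.
Total real return ≈ 12.2304%.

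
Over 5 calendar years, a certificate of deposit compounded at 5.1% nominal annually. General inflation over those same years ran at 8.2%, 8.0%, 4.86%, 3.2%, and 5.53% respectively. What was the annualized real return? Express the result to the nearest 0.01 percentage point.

Cumulative inflation factor: 1.082 × 1.080 × 1.0486 × 1.032 × 1.0553 ≈ 1.33449.
Nominal growth factor: 1.28237. Real growth factor = 1.28237 / 1.33449 ≈ 0.96094.
Annualized: 0.96094^(1/5) − 1 ≈ -0.00794.

-0.79%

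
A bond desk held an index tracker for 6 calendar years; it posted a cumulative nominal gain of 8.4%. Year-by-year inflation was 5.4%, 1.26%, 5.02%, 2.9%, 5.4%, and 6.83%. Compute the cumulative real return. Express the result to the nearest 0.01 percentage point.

Cumulative inflation factor: 1.054 × 1.0126 × 1.0502 × 1.029 × 1.054 × 1.0683 ≈ 1.29867.
Nominal growth factor: 1.08400. Real growth factor = 1.08400 / 1.29867 ≈ 0.83470.
Total real return ≈ -16.5302%.

-16.53%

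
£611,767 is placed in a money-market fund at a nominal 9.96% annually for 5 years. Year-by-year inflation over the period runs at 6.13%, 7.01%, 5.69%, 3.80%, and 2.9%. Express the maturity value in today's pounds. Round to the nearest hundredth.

Nominal value at maturity: £611,767 × (1 + 9.96%)^5 ≈ £983,466.80.
Price-level factor over 5 years: 1.0613 × 1.0701 × 1.0569 × 1.0380 × 1.029 ≈ 1.2820623733.
Dividing the nominal maturity value by the price-level factor gives the value in today's money.

£767,097.47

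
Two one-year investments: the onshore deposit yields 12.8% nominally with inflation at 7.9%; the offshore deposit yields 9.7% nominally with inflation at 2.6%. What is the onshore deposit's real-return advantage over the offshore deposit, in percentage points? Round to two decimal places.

The onshore deposit real return: 1.128/1.079 − 1 = 4.541%.
The offshore deposit real return: 1.097/1.026 − 1 = 6.920%.
Difference: 4.541 − 6.920 = -2.379 pp.

-2.38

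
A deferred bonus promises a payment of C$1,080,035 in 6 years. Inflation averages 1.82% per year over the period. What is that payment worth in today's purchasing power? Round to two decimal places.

Price-level factor over 6 years: (1 + 1.82%)^6 ≈ 1.1142908292.
Purchasing power today: C$1,080,035 divided by that factor.

C$969,257.73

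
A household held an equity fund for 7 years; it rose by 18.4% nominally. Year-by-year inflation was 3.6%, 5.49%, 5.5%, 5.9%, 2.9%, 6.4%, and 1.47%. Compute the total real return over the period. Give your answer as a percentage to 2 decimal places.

-12.72%

Cumulative inflation factor: 1.036 × 1.0549 × 1.055 × 1.059 × 1.029 × 1.064 × 1.0147 ≈ 1.35648.
Nominal growth factor: 1.18400. Real growth factor = 1.18400 / 1.35648 ≈ 0.87285.
Total real return ≈ -12.7154%.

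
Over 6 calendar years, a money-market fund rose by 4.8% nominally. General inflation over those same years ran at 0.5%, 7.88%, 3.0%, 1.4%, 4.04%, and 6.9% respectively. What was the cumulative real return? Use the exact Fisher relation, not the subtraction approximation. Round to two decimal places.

Cumulative inflation factor: 1.005 × 1.0788 × 1.030 × 1.014 × 1.0404 × 1.069 ≈ 1.25939.
Nominal growth factor: 1.04800. Real growth factor = 1.04800 / 1.25939 ≈ 0.83215.
Total real return ≈ -16.7851%.

-16.79%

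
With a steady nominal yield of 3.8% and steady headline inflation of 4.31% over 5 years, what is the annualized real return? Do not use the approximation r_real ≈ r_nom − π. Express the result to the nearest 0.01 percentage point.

-0.49%

With constant rates the annual real return is the same each year: (1+3.8%)/(1+4.31%) − 1 = -0.00489.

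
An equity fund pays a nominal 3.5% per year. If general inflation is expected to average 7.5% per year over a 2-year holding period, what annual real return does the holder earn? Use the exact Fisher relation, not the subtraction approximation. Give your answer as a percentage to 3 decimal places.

With constant rates the annual real return is the same each year: (1+3.5%)/(1+7.5%) − 1 = -0.03721.

-3.721%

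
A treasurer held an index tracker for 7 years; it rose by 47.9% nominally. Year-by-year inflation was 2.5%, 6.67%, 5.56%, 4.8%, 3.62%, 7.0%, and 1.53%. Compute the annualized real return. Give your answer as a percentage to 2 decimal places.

1.19%

Cumulative inflation factor: 1.025 × 1.0667 × 1.0556 × 1.048 × 1.0362 × 1.070 × 1.0153 ≈ 1.36160.
Nominal growth factor: 1.47900. Real growth factor = 1.47900 / 1.36160 ≈ 1.08622.
Annualized: 1.08622^(1/7) − 1 ≈ 0.01189.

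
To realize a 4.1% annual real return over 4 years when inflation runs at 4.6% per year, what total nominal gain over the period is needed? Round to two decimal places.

Required annual nominal rate: (1+4.1%)(1+4.6%) − 1 = 8.8886%.
Cumulative over 4 years: (1 + 0.088886)^4 − 1 ≈ 0.40582.

40.58%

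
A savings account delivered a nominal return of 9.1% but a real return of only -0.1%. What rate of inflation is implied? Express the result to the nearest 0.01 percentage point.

From (1+r_nom) = (1+r_real)(1+π), we get 1+π = (1 + 9.1%)/(1 − 0.1%) = 1.091/0.999 ≈ 1.09209.
So π ≈ 9.2092%.

9.21%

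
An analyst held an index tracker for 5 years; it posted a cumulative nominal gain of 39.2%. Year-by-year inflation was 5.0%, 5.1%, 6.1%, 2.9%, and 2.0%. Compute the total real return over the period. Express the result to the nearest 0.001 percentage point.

Cumulative inflation factor: 1.050 × 1.051 × 1.061 × 1.029 × 1.020 ≈ 1.22892.
Nominal growth factor: 1.39200. Real growth factor = 1.39200 / 1.22892 ≈ 1.13270.
Total real return ≈ 13.2704%.

13.270%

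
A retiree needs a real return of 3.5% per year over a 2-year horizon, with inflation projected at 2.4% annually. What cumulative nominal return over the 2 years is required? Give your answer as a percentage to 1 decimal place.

12.3%

Required annual nominal rate: (1+3.5%)(1+2.4%) − 1 = 5.984%.
Cumulative over 2 years: (1 + 0.05984)^2 − 1 ≈ 0.12326.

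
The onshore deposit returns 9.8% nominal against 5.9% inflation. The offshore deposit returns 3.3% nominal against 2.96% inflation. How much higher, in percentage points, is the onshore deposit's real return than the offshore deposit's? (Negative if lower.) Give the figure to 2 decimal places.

3.35

The onshore deposit real return: 1.098/1.059 − 1 = 3.683%.
The offshore deposit real return: 1.033/1.0296 − 1 = 0.330%.
Difference: 3.683 − 0.330 = 3.353 pp.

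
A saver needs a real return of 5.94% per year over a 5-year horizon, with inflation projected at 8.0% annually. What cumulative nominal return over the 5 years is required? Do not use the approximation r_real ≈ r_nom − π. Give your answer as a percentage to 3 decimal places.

96.073%

Required annual nominal rate: (1+5.94%)(1+8.0%) − 1 = 14.4152%.
Cumulative over 5 years: (1 + 0.144152)^5 − 1 ≈ 0.96073.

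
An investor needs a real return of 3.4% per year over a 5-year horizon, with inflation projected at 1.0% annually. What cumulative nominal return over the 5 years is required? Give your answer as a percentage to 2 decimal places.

Required annual nominal rate: (1+3.4%)(1+1.0%) − 1 = 4.434%.
Cumulative over 5 years: (1 + 0.04434)^5 − 1 ≈ 0.24225.

24.23%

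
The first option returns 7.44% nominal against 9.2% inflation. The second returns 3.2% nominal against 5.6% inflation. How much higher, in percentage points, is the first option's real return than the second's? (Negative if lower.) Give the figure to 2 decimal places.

0.66

The first option real return: 1.0744/1.092 − 1 = -1.612%.
The second real return: 1.032/1.056 − 1 = -2.273%.
Difference: -1.612 − (-2.273) = 0.661 pp.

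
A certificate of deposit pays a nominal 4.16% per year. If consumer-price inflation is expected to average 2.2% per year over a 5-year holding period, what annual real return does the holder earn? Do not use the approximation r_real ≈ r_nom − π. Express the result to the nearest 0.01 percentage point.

1.92%

With constant rates the annual real return is the same each year: (1+4.16%)/(1+2.2%) − 1 = 0.01918.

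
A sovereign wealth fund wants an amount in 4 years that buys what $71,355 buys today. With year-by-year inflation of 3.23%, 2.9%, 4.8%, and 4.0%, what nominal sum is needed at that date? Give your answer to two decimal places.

$82,611.47

Cumulative price-level factor: 1.0323 × 1.029 × 1.048 × 1.040 ≈ 1.1577530241.
Multiplying $71,355 by the price-level factor gives the future nominal sum.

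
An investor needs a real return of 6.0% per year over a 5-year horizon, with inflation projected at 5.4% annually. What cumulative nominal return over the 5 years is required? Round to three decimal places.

74.073%

Required annual nominal rate: (1+6.0%)(1+5.4%) − 1 = 11.724%.
Cumulative over 5 years: (1 + 0.11724)^5 − 1 ≈ 0.74073.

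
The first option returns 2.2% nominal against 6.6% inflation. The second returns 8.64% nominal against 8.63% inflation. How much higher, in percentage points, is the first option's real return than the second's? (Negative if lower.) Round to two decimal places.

-4.14

The first option real return: 1.022/1.066 − 1 = -4.128%.
The second real return: 1.0864/1.0863 − 1 = 0.009%.
Difference: -4.128 − 0.009 = -4.137 pp.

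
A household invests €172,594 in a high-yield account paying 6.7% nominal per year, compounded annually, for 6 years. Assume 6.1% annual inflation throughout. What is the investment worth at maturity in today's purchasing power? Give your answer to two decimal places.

€178,533.58

Nominal value at maturity: €172,594 × (1 + 6.7%)^6 ≈ €254,690.19.
Price-level factor over 6 years: (1 + 6.1%)^6 ≈ 1.4265674267.
Dividing the nominal maturity value by the price-level factor gives the value in today's money.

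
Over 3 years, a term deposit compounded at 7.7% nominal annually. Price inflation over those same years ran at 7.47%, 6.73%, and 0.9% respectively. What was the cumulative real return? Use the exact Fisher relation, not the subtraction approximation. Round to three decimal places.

Cumulative inflation factor: 1.0747 × 1.0673 × 1.009 ≈ 1.15735.
Nominal growth factor: 1.24924. Real growth factor = 1.24924 / 1.15735 ≈ 1.07940.
Total real return ≈ 7.9399%.

7.940%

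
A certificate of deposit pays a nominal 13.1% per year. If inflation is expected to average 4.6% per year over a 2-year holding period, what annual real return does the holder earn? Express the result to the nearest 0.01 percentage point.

With constant rates the annual real return is the same each year: (1+13.1%)/(1+4.6%) − 1 = 0.08126.

8.13%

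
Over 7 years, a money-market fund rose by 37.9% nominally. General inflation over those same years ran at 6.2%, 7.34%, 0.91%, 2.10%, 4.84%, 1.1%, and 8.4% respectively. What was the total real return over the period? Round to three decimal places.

2.191%

Cumulative inflation factor: 1.062 × 1.0734 × 1.0091 × 1.0210 × 1.0484 × 1.011 × 1.084 ≈ 1.34944.
Nominal growth factor: 1.37900. Real growth factor = 1.37900 / 1.34944 ≈ 1.02191.
Total real return ≈ 2.1906%.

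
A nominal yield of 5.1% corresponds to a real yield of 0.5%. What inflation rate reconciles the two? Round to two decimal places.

From (1+r_nom) = (1+r_real)(1+π), we get 1+π = (1 + 5.1%)/(1 + 0.5%) = 1.051/1.005 ≈ 1.04577.
So π ≈ 4.5771%.

4.58%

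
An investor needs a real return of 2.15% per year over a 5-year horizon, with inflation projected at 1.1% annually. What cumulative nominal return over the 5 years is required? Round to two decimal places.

Required annual nominal rate: (1+2.15%)(1+1.1%) − 1 = 3.27365%.
Cumulative over 5 years: (1 + 0.0327365)^5 − 1 ≈ 0.17476.

17.48%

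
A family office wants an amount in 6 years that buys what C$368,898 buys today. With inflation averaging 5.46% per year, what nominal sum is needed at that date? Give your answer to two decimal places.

Cumulative price-level factor: (1+5.46%)^6 ≈ 1.3757090744.
The nominal amount required is C$368,898 scaled up by that factor.

C$507,496.33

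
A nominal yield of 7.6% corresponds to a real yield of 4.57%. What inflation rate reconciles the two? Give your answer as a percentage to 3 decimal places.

2.898%

From (1+r_nom) = (1+r_real)(1+π), we get 1+π = (1 + 7.6%)/(1 + 4.57%) = 1.076/1.0457 ≈ 1.02898.
So π ≈ 2.8976%.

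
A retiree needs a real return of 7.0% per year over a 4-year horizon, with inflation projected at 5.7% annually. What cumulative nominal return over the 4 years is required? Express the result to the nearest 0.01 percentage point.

Required annual nominal rate: (1+7.0%)(1+5.7%) − 1 = 13.099%.
Cumulative over 4 years: (1 + 0.13099)^4 − 1 ≈ 0.63619.

63.62%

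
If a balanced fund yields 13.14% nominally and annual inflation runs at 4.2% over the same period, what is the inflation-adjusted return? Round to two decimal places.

8.58%

Real return via the Fisher equation: (1 + 13.14%)/(1 + 4.2%) − 1 = 1.1314/1.042 − 1 ≈ 0.08580.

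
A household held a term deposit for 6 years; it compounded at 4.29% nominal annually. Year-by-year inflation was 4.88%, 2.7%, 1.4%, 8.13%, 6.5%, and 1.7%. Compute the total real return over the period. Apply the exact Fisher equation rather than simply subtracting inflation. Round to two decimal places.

Cumulative inflation factor: 1.0488 × 1.027 × 1.014 × 1.0813 × 1.065 × 1.017 ≈ 1.27914.
Nominal growth factor: 1.28664. Real growth factor = 1.28664 / 1.27914 ≈ 1.00586.
Total real return ≈ 0.5861%.

0.59%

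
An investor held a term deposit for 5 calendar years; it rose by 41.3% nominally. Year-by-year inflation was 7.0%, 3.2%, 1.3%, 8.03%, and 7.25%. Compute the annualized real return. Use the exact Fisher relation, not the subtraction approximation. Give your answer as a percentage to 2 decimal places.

Cumulative inflation factor: 1.070 × 1.032 × 1.013 × 1.0803 × 1.0725 ≈ 1.29603.
Nominal growth factor: 1.41300. Real growth factor = 1.41300 / 1.29603 ≈ 1.09025.
Annualized: 1.09025^(1/5) − 1 ≈ 0.01743.

1.74%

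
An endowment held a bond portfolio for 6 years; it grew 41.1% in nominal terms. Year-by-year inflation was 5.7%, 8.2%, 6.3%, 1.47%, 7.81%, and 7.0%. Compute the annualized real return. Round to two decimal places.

-0.14%

Cumulative inflation factor: 1.057 × 1.082 × 1.063 × 1.0147 × 1.0781 × 1.070 ≈ 1.42304.
Nominal growth factor: 1.41100. Real growth factor = 1.41100 / 1.42304 ≈ 0.99154.
Annualized: 0.99154^(1/6) − 1 ≈ -0.00141.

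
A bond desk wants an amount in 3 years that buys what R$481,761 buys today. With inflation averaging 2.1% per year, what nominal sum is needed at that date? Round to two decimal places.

R$512,753.77

Cumulative price-level factor: (1+2.1%)^3 = 1.064332261.
The nominal amount required is R$481,761 scaled up by that factor.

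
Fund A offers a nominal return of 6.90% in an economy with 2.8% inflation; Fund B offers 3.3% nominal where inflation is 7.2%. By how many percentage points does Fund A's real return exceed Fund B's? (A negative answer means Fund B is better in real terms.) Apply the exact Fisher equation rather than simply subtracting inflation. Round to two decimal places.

7.63

Fund A real return: 1.0690/1.028 − 1 = 3.988%.
Fund B real return: 1.033/1.072 − 1 = -3.638%.
Difference: 3.988 − (-3.638) = 7.626 pp.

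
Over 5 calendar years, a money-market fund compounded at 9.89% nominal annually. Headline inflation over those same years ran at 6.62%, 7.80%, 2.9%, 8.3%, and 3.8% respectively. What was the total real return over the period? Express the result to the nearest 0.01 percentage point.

20.53%

Cumulative inflation factor: 1.0662 × 1.0780 × 1.029 × 1.083 × 1.038 ≈ 1.32953.
Nominal growth factor: 1.60247. Real growth factor = 1.60247 / 1.32953 ≈ 1.20529.
Total real return ≈ 20.5292%.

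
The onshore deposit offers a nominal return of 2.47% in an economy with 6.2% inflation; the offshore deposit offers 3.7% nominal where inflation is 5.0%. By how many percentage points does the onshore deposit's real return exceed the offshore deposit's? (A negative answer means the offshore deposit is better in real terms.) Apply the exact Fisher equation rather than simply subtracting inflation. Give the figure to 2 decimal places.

The onshore deposit real return: 1.0247/1.062 − 1 = -3.512%.
The offshore deposit real return: 1.037/1.050 − 1 = -1.238%.
Difference: -3.512 − (-1.238) = -2.274 pp.

-2.27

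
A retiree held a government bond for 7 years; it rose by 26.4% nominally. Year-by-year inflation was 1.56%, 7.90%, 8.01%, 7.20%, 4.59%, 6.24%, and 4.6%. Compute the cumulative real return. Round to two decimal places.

-14.29%

Cumulative inflation factor: 1.0156 × 1.0790 × 1.0801 × 1.0720 × 1.0459 × 1.0624 × 1.046 ≈ 1.47473.
Nominal growth factor: 1.26400. Real growth factor = 1.26400 / 1.47473 ≈ 0.85711.
Total real return ≈ -14.2895%.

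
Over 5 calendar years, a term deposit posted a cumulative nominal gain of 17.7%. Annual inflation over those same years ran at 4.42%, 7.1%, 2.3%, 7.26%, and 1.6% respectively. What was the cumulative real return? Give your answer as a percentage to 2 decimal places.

Cumulative inflation factor: 1.0442 × 1.071 × 1.023 × 1.0726 × 1.016 ≈ 1.24675.
Nominal growth factor: 1.17700. Real growth factor = 1.17700 / 1.24675 ≈ 0.94405.
Total real return ≈ -5.5947%.

-5.59%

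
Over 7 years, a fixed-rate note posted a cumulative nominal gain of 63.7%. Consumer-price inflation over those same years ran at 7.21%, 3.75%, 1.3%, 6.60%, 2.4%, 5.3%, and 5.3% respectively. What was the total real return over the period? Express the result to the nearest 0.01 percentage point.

Cumulative inflation factor: 1.0721 × 1.0375 × 1.013 × 1.0660 × 1.024 × 1.053 × 1.053 ≈ 1.36379.
Nominal growth factor: 1.63700. Real growth factor = 1.63700 / 1.36379 ≈ 1.20033.
Total real return ≈ 20.0334%.

20.03%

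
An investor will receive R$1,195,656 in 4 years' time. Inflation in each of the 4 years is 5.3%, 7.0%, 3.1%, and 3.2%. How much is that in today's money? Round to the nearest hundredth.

Price-level factor over 4 years: 1.053 × 1.070 × 1.031 × 1.032 ≈ 1.1988104263.
Purchasing power today: R$1,195,656 divided by that factor.

R$997,368.70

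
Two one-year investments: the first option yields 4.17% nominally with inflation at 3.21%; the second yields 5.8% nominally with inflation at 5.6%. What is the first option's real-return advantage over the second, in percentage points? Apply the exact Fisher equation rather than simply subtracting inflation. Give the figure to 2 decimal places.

0.74

The first option real return: 1.0417/1.0321 − 1 = 0.930%.
The second real return: 1.058/1.056 − 1 = 0.189%.
Difference: 0.930 − 0.189 = 0.741 pp.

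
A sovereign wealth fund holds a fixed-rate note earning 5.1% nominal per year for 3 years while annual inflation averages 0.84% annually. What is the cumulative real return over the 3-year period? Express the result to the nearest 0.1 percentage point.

The annual real rate is (1+5.1%)/(1+0.84%) − 1 = 4.2245%.
Compounded over 3 years: (1 + 0.042245)^3 − 1 ≈ 0.13216.

13.2%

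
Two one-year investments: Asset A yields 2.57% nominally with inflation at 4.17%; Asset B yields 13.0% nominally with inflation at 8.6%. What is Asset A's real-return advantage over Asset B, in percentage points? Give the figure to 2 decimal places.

Asset A real return: 1.0257/1.0417 − 1 = -1.536%.
Asset B real return: 1.130/1.086 − 1 = 4.052%.
Difference: -1.536 − 4.052 = -5.588 pp.

-5.59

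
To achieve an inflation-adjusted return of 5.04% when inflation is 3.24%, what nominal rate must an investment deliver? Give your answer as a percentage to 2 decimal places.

By the Fisher equation, 1 + r_nom = (1 + 5.04%)(1 + 3.24%) = 1.0504 × 1.0324 = 1.08443296.
So r_nom = 8.443296%.

8.44%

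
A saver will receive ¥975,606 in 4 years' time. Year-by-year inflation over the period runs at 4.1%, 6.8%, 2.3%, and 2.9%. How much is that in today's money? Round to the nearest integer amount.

Price-level factor over 4 years: 1.041 × 1.068 × 1.023 × 1.029 ≈ 1.1703425386.
Purchasing power today: ¥975,606 divided by that factor.

¥833,607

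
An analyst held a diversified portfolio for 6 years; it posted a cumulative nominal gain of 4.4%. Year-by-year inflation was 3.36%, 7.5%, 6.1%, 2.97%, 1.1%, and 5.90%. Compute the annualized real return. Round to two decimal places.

Cumulative inflation factor: 1.0336 × 1.075 × 1.061 × 1.0297 × 1.011 × 1.0590 ≈ 1.29967.
Nominal growth factor: 1.04400. Real growth factor = 1.04400 / 1.29967 ≈ 0.80328.
Annualized: 0.80328^(1/6) − 1 ≈ -0.03585.

-3.59%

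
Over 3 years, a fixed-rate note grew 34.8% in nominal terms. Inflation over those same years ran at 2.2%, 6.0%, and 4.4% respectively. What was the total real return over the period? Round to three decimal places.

Cumulative inflation factor: 1.022 × 1.060 × 1.044 ≈ 1.13099.
Nominal growth factor: 1.34800. Real growth factor = 1.34800 / 1.13099 ≈ 1.19188.
Total real return ≈ 19.1880%.

19.188%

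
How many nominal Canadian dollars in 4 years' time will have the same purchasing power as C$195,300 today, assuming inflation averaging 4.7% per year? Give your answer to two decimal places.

Cumulative price-level factor: (1+4.7%)^4 ≈ 1.2016741717.
Multiplying C$195,300 by the price-level factor gives the future nominal sum.

C$234,686.97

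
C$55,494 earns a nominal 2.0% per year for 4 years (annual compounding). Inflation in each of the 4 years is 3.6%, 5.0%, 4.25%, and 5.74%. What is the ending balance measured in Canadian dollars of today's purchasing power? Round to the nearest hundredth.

C$50,093.61

Nominal value at maturity: C$55,494 × (1 + 2.0%)^4 ≈ C$60,068.49.
Price-level factor over 4 years: 1.036 × 1.050 × 1.0425 × 1.0574 = 1.1991249081.
The maturity value deflated by that factor is the answer in today's purchasing power.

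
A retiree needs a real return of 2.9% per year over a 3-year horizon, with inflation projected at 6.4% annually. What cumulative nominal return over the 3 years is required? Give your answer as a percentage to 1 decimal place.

Required annual nominal rate: (1+2.9%)(1+6.4%) − 1 = 9.4856%.
Cumulative over 3 years: (1 + 0.094856)^3 − 1 ≈ 0.31241.

31.2%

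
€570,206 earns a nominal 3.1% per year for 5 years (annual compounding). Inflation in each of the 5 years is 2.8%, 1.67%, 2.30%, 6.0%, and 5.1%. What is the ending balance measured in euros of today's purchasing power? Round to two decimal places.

€557,641.33

Nominal value at maturity: €570,206 × (1 + 3.1%)^5 ≈ €664,240.13.
Price-level factor over 5 years: 1.028 × 1.0167 × 1.0230 × 1.060 × 1.051 ≈ 1.1911601430.
The maturity value deflated by that factor is the answer in today's purchasing power.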